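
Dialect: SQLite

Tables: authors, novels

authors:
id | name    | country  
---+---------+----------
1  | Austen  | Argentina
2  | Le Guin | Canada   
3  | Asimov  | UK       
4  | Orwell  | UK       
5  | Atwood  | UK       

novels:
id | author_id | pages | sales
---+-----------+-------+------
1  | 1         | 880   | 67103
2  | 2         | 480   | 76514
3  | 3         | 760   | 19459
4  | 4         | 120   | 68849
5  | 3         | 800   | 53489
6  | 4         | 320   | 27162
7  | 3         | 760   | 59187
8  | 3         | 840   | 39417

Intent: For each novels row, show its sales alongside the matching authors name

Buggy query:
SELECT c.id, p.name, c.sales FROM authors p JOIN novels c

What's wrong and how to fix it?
Bug: Missing join condition: each novels row is matched to all authors rows instead of just its own

Fix: Specify the join condition linking the foreign key to the parent id

Corrected query:
SELECT c.id, p.name, c.sales FROM authors p JOIN novels c ON c.author_id = p.id

Result:
id | name    | sales
---+---------+------
1  | Austen  | 67103
2  | Le Guin | 76514
3  | Asimov  | 19459
4  | Orwell  | 68849
5  | Asimov  | 53489
6  | Orwell  | 27162
7  | Asimov  | 59187
8  | Asimov  | 39417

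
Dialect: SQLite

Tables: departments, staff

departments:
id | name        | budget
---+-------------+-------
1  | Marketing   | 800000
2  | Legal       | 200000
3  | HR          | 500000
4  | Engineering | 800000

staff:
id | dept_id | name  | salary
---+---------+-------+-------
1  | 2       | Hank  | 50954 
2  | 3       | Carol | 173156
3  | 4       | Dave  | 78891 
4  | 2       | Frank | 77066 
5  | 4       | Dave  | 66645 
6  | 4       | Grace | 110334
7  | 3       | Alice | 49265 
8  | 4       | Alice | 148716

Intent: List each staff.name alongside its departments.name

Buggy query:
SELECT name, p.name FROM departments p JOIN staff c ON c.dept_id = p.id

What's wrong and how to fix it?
Bug: Both tables have a 'name' column; the unqualified reference is ambiguous

Fix: Qualify the column with its table alias (c.name)

Corrected query:
SELECT c.name, p.name FROM departments p JOIN staff c ON c.dept_id = p.id

Result:
name  | name       
------+------------
Hank  | Legal      
Carol | HR         
Dave  | Engineering
Frank | Legal      
Dave  | Engineering
Grace | Engineering
Alice | HR         
Alice | Engineering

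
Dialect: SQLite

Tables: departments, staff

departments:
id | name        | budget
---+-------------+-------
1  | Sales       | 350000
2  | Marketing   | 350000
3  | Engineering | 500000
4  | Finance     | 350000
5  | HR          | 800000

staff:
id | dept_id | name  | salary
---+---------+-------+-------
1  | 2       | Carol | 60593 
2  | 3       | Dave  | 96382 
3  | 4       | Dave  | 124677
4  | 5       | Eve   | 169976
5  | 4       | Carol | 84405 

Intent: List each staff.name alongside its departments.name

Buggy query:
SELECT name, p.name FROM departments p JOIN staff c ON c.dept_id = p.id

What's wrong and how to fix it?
Bug: Both tables have a 'name' column; the unqualified reference is ambiguous

Fix: Prefix ambiguous columns with the table alias

Corrected query:
SELECT c.name, p.name FROM departments p JOIN staff c ON c.dept_id = p.id

Result:
name  | name       
------+------------
Carol | Marketing  
Dave  | Engineering
Dave  | Finance    
Eve   | HR         
Carol | Finance    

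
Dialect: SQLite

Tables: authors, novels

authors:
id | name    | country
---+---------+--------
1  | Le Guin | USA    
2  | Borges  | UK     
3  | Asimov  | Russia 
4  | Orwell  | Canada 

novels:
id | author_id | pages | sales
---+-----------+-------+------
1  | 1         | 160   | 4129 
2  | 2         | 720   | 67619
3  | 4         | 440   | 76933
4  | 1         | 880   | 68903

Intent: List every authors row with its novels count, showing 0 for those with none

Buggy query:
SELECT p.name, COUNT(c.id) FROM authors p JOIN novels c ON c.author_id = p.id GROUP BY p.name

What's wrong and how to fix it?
Bug: INNER JOIN drops authors rows that have no matching novels rows

Fix: Switch to LEFT JOIN to retain unmatched parent rows

Corrected query:
SELECT p.name, COUNT(c.id) FROM authors p LEFT JOIN novels c ON c.author_id = p.id GROUP BY p.name

Result:
name    | COUNT(c.id)
--------+------------
Asimov  | 0          
Borges  | 1          
Le Guin | 2          
Orwell  | 1          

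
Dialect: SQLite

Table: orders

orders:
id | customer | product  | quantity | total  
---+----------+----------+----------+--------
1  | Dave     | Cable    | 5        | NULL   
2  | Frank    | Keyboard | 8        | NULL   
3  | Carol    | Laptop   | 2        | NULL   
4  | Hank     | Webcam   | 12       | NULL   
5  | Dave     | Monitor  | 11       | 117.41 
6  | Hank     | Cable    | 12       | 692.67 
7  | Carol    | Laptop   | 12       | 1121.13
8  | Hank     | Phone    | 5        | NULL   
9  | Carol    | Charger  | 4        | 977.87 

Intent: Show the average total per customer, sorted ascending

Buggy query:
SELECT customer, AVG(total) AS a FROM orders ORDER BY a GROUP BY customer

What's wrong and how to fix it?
Bug: ORDER BY appears before GROUP BY; SQL clause order requires GROUP BY first

Fix: Reorder: SELECT … FROM … GROUP BY … ORDER BY …

Corrected query:
SELECT customer, AVG(total) AS a FROM orders GROUP BY customer ORDER BY a

Result:
customer | a     
---------+-------
Frank    | NULL  
Dave     | 117.41
Hank     | 692.67
Carol    | 1049.5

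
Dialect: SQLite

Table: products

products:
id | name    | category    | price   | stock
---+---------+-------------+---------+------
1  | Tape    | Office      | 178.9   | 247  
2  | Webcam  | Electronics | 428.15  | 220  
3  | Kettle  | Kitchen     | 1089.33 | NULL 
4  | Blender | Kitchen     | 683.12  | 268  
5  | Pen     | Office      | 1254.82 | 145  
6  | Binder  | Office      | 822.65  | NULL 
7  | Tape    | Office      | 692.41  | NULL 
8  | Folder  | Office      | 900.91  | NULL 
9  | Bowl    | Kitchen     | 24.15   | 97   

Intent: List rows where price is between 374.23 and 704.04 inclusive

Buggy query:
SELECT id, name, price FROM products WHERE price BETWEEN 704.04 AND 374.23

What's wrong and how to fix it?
Bug: The bounds are reversed; BETWEEN a AND b requires a <= b to match anything

Fix: Write BETWEEN 374.23 AND 704.04

Corrected query:
SELECT id, name, price FROM products WHERE price BETWEEN 374.23 AND 704.04

Result:
id | name    | price 
---+---------+-------
2  | Webcam  | 428.15
4  | Blender | 683.12
7  | Tape    | 692.41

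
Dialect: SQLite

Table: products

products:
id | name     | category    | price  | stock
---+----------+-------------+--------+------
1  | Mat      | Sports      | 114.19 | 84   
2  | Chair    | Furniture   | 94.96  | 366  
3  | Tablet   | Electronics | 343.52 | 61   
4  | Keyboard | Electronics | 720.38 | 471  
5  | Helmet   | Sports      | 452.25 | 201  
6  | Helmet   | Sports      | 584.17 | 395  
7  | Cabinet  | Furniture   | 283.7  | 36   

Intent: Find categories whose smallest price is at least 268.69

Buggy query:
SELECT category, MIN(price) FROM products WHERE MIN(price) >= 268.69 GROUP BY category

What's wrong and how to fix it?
Bug: Aggregates like MIN are computed per group after WHERE runs

Fix: Use HAVING for the per-group MIN condition

Corrected query:
SELECT category, MIN(price) FROM products GROUP BY category HAVING MIN(price) >= 268.69

Result:
category    | MIN(price)
------------+-----------
Electronics | 343.52    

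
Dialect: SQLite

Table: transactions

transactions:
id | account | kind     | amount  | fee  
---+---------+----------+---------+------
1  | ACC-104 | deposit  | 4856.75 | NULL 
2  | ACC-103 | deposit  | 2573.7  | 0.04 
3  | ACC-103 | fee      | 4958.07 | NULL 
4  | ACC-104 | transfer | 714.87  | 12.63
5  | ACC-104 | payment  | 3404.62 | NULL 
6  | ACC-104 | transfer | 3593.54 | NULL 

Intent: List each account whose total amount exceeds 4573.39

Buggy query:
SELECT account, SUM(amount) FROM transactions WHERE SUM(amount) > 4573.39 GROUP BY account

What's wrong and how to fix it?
Bug: Aggregate functions cannot appear in a WHERE clause

Fix: Move the aggregate condition to a HAVING clause

Corrected query:
SELECT account, SUM(amount) FROM transactions GROUP BY account HAVING SUM(amount) > 4573.39

Result:
account | SUM(amount)
--------+------------
ACC-103 | 7531.77    
ACC-104 | 12569.78   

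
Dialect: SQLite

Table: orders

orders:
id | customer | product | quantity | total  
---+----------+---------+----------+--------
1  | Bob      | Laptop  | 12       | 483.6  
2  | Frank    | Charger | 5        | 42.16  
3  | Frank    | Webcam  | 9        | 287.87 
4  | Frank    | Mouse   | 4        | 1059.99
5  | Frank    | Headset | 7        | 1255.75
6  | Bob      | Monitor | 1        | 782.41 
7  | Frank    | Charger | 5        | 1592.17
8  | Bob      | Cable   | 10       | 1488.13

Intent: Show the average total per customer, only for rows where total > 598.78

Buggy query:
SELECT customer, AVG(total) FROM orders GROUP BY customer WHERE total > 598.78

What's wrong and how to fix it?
Bug: WHERE cannot follow GROUP BY

Fix: Move the WHERE clause before GROUP BY

Corrected query:
SELECT customer, AVG(total) FROM orders WHERE total > 598.78 GROUP BY customer

Result:
customer | AVG(total) 
---------+------------
Bob      | 1135.27    
Frank    | 1302.636667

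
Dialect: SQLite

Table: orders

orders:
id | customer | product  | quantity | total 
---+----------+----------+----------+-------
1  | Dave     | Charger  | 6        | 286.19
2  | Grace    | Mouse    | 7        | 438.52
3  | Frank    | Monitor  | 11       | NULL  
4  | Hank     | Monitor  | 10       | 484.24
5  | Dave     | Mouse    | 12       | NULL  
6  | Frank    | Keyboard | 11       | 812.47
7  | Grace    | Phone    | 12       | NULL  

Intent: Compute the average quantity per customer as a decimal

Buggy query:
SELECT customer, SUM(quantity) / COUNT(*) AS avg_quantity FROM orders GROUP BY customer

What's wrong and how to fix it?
Bug: Both operands are integers, so '/' performs integer division and truncates

Fix: Cast one side to REAL so the division keeps the fractional part

Corrected query:
SELECT customer, SUM(quantity) * 1.0 / COUNT(*) AS avg_quantity FROM orders GROUP BY customer

Result:
customer | avg_quantity
---------+-------------
Dave     | 9           
Frank    | 11          
Grace    | 9.5         
Hank     | 10          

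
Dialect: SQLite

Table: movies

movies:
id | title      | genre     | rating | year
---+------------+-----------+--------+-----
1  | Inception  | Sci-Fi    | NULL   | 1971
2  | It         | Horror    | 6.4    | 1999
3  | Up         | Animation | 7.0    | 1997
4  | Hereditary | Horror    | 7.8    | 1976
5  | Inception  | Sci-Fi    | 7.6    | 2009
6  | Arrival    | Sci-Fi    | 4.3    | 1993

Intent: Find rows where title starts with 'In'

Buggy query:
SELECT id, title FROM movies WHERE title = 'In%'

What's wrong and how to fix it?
Bug: '=' compares the literal string including the % character; pattern matching needs LIKE

Fix: Use LIKE for wildcard pattern matching

Corrected query:
SELECT id, title FROM movies WHERE title LIKE 'In%'

Result:
id | title    
---+----------
1  | Inception
5  | Inception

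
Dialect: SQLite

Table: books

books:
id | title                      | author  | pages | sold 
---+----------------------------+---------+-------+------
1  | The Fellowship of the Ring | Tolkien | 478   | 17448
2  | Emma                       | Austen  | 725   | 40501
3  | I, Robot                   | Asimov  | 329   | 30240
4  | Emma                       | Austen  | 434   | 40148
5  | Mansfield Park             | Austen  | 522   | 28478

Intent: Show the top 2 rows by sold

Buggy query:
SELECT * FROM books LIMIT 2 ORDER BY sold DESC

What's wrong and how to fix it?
Bug: LIMIT must come after ORDER BY

Fix: Sort with ORDER BY, then apply LIMIT

Corrected query:
SELECT * FROM books ORDER BY sold DESC LIMIT 2

Result:
id | title | author | pages | sold 
---+-------+--------+-------+------
2  | Emma  | Austen | 725   | 40501
4  | Emma  | Austen | 434   | 40148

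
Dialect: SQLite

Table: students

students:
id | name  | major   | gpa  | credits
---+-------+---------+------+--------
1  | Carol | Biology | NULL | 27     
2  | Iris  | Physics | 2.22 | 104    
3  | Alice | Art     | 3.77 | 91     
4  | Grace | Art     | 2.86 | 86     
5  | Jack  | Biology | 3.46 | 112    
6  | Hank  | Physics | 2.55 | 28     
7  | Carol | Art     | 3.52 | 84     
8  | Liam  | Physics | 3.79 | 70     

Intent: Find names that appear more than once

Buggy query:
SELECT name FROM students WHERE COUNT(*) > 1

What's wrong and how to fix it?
Bug: WHERE can't reference COUNT(*); aggregates are computed after WHERE

Fix: GROUP BY name, then filter groups with HAVING COUNT(*) > 1

Corrected query:
SELECT name FROM students GROUP BY name HAVING COUNT(*) > 1

Result:
name 
-----
Carol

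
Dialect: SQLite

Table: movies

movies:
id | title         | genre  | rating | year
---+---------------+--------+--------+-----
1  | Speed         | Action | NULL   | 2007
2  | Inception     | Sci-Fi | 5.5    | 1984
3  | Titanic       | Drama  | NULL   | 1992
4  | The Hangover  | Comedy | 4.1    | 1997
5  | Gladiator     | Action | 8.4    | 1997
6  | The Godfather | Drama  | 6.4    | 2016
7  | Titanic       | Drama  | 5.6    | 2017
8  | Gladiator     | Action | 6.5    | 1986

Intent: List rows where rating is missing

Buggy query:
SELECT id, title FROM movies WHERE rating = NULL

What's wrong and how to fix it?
Bug: '= NULL' is always unknown in SQL three-valued logic, so no rows match

Fix: Use IS NULL to test for NULL

Corrected query:
SELECT id, title FROM movies WHERE rating IS NULL

Result:
id | title  
---+--------
1  | Speed  
3  | Titanic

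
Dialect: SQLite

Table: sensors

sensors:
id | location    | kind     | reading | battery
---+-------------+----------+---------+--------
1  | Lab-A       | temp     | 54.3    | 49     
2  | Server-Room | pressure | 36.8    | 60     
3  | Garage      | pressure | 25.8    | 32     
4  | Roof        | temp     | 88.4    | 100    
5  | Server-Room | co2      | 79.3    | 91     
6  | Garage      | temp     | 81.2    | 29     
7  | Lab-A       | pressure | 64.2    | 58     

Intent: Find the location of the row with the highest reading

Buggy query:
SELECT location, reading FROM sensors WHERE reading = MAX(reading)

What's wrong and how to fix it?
Bug: MAX(reading) is an aggregate and cannot be used directly in WHERE

Fix: Wrap MAX in a scalar subquery so WHERE compares against a single value

Corrected query:
SELECT location, reading FROM sensors WHERE reading = (SELECT MAX(reading) FROM sensors)

Result:
location | reading
---------+--------
Roof     | 88.4   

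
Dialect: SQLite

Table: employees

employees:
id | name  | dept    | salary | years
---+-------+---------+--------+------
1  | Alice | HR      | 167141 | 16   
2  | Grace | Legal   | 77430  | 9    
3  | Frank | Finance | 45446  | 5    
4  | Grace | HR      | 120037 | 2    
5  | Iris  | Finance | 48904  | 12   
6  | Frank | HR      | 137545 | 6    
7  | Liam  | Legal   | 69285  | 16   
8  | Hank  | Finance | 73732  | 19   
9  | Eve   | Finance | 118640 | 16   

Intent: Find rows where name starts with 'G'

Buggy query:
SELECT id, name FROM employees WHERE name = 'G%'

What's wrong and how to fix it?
Bug: Wildcards only work with LIKE; '=' treats '%' as a literal character

Fix: Use LIKE for wildcard pattern matching

Corrected query:
SELECT id, name FROM employees WHERE name LIKE 'G%'

Result:
id | name 
---+------
2  | Grace
4  | Grace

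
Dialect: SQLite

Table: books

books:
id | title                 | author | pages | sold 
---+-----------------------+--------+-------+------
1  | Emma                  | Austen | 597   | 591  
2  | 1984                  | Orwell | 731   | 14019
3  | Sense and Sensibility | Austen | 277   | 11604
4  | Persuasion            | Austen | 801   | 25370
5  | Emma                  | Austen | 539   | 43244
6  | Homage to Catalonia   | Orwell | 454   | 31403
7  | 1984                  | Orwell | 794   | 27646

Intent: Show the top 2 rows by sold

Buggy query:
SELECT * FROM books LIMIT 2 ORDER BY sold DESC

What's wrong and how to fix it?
Bug: LIMIT must come after ORDER BY

Fix: Swap the clauses: ORDER BY first, then LIMIT

Corrected query:
SELECT * FROM books ORDER BY sold DESC LIMIT 2

Result:
id | title               | author | pages | sold 
---+---------------------+--------+-------+------
5  | Emma                | Austen | 539   | 43244
6  | Homage to Catalonia | Orwell | 454   | 31403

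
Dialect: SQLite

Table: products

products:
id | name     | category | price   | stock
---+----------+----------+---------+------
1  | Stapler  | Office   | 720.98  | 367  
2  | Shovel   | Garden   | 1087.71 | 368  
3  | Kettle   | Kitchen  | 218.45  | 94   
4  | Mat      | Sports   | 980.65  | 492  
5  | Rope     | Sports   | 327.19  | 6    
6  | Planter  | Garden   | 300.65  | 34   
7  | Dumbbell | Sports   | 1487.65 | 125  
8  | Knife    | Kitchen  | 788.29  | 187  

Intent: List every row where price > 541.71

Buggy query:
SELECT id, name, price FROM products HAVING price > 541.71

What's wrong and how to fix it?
Bug: This is a non-aggregate query (no GROUP BY, no aggregates), so in SQLite the HAVING clause is invalid here; a row-level condition belongs in WHERE

Fix: Replace HAVING with WHERE since the condition applies to individual rows

Corrected query:
SELECT id, name, price FROM products WHERE price > 541.71

Result:
id | name     | price  
---+----------+--------
1  | Stapler  | 720.98 
2  | Shovel   | 1087.71
4  | Mat      | 980.65 
7  | Dumbbell | 1487.65
8  | Knife    | 788.29 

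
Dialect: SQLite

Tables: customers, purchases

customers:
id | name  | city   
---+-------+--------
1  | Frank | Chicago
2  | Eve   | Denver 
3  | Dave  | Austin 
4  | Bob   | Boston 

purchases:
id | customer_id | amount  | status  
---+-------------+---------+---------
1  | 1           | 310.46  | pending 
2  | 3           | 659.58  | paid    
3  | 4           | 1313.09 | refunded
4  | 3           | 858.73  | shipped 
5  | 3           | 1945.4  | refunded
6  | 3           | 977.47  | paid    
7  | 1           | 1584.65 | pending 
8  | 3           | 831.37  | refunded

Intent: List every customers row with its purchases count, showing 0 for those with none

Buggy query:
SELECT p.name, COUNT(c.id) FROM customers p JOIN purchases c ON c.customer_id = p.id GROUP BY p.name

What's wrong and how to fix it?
Bug: An inner join excludes parents with zero children

Fix: Switch to LEFT JOIN to retain unmatched parent rows

Corrected query:
SELECT p.name, COUNT(c.id) FROM customers p LEFT JOIN purchases c ON c.customer_id = p.id GROUP BY p.name

Result:
name  | COUNT(c.id)
------+------------
Bob   | 1          
Dave  | 5          
Eve   | 0          
Frank | 2          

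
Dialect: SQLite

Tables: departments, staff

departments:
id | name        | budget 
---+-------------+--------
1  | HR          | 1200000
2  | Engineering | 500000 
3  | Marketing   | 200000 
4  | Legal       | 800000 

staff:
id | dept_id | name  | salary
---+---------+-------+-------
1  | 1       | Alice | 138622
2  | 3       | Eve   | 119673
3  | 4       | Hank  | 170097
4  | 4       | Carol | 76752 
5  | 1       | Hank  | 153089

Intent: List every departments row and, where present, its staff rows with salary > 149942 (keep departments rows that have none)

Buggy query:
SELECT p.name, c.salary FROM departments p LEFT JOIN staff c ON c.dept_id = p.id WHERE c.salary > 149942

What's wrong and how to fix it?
Bug: Filtering c.salary in WHERE discards the NULL rows produced by LEFT JOIN, turning it into an inner join

Fix: Move the right-table condition into the ON clause so unmatched parents are kept

Corrected query:
SELECT p.name, c.salary FROM departments p LEFT JOIN staff c ON c.dept_id = p.id AND c.salary > 149942

Result:
name        | salary
------------+-------
HR          | 153089
Engineering | NULL  
Marketing   | NULL  
Legal       | 170097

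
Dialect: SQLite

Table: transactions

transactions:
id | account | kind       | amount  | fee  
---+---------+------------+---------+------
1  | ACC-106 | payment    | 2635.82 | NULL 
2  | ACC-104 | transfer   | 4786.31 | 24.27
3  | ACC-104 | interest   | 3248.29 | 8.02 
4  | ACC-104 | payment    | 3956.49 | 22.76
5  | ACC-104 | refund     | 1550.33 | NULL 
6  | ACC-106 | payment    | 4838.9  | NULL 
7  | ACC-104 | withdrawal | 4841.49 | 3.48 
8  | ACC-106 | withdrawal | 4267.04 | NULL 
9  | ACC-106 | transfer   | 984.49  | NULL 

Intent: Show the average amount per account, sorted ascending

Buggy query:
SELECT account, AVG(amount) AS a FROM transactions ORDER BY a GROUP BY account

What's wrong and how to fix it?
Bug: ORDER BY appears before GROUP BY; SQL clause order requires GROUP BY first

Fix: Reorder: SELECT … FROM … GROUP BY … ORDER BY …

Corrected query:
SELECT account, AVG(amount) AS a FROM transactions GROUP BY account ORDER BY a

Result:
account | a        
--------+----------
ACC-106 | 3181.5625
ACC-104 | 3676.582 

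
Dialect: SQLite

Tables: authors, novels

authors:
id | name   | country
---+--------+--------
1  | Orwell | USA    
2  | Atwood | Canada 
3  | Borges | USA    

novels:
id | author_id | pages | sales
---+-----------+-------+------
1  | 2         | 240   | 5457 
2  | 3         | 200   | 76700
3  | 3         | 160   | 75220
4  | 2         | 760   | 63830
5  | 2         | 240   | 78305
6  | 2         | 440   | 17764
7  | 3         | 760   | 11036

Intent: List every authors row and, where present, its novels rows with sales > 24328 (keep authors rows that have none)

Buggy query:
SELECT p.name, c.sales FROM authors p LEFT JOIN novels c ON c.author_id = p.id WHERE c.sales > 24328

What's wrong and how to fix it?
Bug: Filtering c.sales in WHERE discards the NULL rows produced by LEFT JOIN, turning it into an inner join

Fix: Put 'c.sales > 24328' in the JOIN's ON clause instead of WHERE

Corrected query:
SELECT p.name, c.sales FROM authors p LEFT JOIN novels c ON c.author_id = p.id AND c.sales > 24328

Result:
name   | sales
-------+------
Orwell | NULL 
Atwood | 63830
Atwood | 78305
Borges | 75220
Borges | 76700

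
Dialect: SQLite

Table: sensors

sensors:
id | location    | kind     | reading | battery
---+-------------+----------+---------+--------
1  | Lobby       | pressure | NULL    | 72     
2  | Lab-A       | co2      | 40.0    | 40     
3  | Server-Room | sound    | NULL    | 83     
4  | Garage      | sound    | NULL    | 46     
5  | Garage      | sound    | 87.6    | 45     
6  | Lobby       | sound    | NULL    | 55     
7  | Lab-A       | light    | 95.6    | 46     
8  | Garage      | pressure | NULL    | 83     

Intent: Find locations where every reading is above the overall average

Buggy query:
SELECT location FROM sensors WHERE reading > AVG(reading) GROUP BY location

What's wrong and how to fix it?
Bug: AVG() is an aggregate; it can't sit directly in WHERE

Fix: Compute the overall average in a scalar subquery and compare each group's MIN against it in HAVING

Corrected query:
SELECT location FROM sensors GROUP BY location HAVING MIN(reading) > (SELECT AVG(reading) FROM sensors)

Result:
location
--------
Garage  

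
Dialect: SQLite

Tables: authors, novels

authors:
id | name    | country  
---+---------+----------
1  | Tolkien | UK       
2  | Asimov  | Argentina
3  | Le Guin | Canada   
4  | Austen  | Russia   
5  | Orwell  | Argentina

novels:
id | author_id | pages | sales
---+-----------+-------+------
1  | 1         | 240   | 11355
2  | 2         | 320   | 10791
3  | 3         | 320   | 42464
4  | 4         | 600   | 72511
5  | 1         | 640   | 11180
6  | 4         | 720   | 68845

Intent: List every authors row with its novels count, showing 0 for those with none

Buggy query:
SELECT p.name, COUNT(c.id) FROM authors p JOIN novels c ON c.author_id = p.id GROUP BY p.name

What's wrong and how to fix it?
Bug: An inner join excludes parents with zero children

Fix: Switch to LEFT JOIN to retain unmatched parent rows

Corrected query:
SELECT p.name, COUNT(c.id) FROM authors p LEFT JOIN novels c ON c.author_id = p.id GROUP BY p.name

Result:
name    | COUNT(c.id)
--------+------------
Asimov  | 1          
Austen  | 2          
Le Guin | 1          
Orwell  | 0          
Tolkien | 2          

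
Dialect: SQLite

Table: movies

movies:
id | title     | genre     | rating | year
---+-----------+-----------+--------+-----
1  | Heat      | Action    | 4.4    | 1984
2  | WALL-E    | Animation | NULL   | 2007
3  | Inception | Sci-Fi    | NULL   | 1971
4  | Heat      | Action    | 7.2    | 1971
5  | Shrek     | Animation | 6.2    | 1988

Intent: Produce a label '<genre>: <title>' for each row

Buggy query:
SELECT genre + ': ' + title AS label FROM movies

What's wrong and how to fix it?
Bug: '+' is numeric addition; on text columns SQLite converts them to 0 instead of concatenating

Fix: Use the || operator for string concatenation

Corrected query:
SELECT genre || ': ' || title AS label FROM movies

Result:
label            
-----------------
Action: Heat     
Animation: WALL-E
Sci-Fi: Inception
Action: Heat     
Animation: Shrek 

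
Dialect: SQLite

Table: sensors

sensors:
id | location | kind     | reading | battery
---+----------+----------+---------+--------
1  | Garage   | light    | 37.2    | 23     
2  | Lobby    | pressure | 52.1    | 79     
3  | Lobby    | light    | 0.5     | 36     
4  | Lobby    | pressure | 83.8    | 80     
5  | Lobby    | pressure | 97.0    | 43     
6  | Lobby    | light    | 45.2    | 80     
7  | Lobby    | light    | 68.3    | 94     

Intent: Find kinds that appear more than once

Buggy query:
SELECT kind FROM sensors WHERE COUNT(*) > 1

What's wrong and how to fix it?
Bug: COUNT(*) is an aggregate and cannot be used in WHERE

Fix: GROUP BY kind, then filter groups with HAVING COUNT(*) > 1

Corrected query:
SELECT kind FROM sensors GROUP BY kind HAVING COUNT(*) > 1

Result:
kind    
--------
light   
pressure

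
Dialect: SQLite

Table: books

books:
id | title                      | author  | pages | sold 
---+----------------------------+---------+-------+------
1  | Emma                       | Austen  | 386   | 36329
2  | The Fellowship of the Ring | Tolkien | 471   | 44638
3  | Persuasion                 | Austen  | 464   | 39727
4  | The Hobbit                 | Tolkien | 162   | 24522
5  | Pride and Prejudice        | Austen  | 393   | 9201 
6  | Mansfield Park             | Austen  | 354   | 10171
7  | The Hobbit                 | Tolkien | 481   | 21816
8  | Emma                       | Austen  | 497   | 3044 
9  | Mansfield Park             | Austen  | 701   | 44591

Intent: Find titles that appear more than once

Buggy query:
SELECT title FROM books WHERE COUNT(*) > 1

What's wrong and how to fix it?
Bug: WHERE can't reference COUNT(*); aggregates are computed after WHERE

Fix: Group first, then use HAVING for the count condition

Corrected query:
SELECT title FROM books GROUP BY title HAVING COUNT(*) > 1

Result:
title         
--------------
Emma          
Mansfield Park
The Hobbit    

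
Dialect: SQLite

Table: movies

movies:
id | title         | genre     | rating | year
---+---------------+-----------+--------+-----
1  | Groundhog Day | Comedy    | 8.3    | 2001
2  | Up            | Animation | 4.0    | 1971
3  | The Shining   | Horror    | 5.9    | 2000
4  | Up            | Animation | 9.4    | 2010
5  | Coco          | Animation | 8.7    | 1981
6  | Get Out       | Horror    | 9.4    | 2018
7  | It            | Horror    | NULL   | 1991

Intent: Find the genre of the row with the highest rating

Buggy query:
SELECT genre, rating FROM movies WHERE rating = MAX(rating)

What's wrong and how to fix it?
Bug: WHERE is evaluated per row; an aggregate over the whole table isn't defined there

Fix: Use a subquery: WHERE rating = (SELECT MAX(rating) FROM movies)

Corrected query:
SELECT genre, rating FROM movies WHERE rating = (SELECT MAX(rating) FROM movies)

Result:
genre     | rating
----------+-------
Animation | 9.4   
Horror    | 9.4   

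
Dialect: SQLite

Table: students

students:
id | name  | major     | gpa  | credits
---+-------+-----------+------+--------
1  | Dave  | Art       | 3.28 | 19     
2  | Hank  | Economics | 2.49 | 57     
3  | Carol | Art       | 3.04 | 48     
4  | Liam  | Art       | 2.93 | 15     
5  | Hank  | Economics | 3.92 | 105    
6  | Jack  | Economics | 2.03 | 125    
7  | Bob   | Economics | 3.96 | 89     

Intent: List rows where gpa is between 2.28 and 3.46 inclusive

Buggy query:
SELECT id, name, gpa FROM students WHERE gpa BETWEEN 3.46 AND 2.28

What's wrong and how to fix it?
Bug: The bounds are reversed; BETWEEN a AND b requires a <= b to match anything

Fix: Write BETWEEN 2.28 AND 3.46

Corrected query:
SELECT id, name, gpa FROM students WHERE gpa BETWEEN 2.28 AND 3.46

Result:
id | name  | gpa 
---+-------+-----
1  | Dave  | 3.28
2  | Hank  | 2.49
3  | Carol | 3.04
4  | Liam  | 2.93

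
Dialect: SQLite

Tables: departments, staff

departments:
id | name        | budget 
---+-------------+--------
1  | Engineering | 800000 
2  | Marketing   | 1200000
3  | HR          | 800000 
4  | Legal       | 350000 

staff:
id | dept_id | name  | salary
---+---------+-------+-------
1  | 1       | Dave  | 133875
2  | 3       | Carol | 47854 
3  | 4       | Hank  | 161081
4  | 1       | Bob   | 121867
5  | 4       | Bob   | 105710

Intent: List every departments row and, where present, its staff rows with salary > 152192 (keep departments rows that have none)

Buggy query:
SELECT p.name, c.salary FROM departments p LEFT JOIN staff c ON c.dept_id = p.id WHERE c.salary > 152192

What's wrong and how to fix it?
Bug: Filtering c.salary in WHERE discards the NULL rows produced by LEFT JOIN, turning it into an inner join

Fix: Move the right-table condition into the ON clause so unmatched parents are kept

Corrected query:
SELECT p.name, c.salary FROM departments p LEFT JOIN staff c ON c.dept_id = p.id AND c.salary > 152192

Result:
name        | salary
------------+-------
Engineering | NULL  
Marketing   | NULL  
HR          | NULL  
Legal       | 161081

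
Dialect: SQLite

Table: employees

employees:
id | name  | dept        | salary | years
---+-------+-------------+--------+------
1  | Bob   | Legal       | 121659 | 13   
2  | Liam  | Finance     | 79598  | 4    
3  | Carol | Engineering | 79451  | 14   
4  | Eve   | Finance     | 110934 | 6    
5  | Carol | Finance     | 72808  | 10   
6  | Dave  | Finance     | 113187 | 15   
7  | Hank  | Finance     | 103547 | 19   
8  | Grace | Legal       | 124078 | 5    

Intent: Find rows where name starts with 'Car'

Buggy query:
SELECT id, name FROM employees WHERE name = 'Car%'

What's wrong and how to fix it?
Bug: Wildcards only work with LIKE; '=' treats '%' as a literal character

Fix: Replace '=' with LIKE so 'Car%' is treated as a pattern

Corrected query:
SELECT id, name FROM employees WHERE name LIKE 'Car%'

Result:
id | name 
---+------
3  | Carol
5  | Carol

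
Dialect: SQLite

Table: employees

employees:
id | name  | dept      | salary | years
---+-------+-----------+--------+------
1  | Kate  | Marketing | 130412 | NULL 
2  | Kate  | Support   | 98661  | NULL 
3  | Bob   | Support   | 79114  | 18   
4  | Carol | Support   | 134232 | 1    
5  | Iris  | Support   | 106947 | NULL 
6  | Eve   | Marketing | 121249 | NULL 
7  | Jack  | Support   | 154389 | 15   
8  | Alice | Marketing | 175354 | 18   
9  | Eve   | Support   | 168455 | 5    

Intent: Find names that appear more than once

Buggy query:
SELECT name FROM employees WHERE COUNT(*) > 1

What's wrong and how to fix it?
Bug: COUNT(*) is an aggregate and cannot be used in WHERE

Fix: Group first, then use HAVING for the count condition

Corrected query:
SELECT name FROM employees GROUP BY name HAVING COUNT(*) > 1

Result:
name
----
Eve 
Kate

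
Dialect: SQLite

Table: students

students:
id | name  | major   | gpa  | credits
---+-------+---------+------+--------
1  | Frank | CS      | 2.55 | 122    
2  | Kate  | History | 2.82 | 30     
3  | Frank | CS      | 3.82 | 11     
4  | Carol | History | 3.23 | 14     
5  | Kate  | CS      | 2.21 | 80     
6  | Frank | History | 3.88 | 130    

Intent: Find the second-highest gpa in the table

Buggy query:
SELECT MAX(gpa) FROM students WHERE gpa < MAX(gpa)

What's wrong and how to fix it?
Bug: MAX(gpa) on the right of the comparison is an aggregate-in-WHERE error

Fix: Put the inner MAX in a scalar subquery

Corrected query:
SELECT MAX(gpa) FROM students WHERE gpa < (SELECT MAX(gpa) FROM students)

Result:
MAX(gpa)
--------
3.82    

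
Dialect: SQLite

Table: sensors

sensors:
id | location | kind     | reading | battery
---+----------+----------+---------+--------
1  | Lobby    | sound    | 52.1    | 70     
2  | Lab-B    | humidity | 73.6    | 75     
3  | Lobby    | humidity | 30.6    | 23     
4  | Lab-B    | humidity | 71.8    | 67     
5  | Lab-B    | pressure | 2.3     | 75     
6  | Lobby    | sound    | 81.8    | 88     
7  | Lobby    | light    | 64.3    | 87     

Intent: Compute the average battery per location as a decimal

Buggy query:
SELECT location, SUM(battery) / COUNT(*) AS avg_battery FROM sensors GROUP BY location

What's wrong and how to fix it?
Bug: Both operands are integers, so '/' performs integer division and truncates

Fix: Cast one side to REAL so the division keeps the fractional part

Corrected query:
SELECT location, SUM(battery) * 1.0 / COUNT(*) AS avg_battery FROM sensors GROUP BY location

Result:
location | avg_battery
---------+------------
Lab-B    | 72.333333  
Lobby    | 67         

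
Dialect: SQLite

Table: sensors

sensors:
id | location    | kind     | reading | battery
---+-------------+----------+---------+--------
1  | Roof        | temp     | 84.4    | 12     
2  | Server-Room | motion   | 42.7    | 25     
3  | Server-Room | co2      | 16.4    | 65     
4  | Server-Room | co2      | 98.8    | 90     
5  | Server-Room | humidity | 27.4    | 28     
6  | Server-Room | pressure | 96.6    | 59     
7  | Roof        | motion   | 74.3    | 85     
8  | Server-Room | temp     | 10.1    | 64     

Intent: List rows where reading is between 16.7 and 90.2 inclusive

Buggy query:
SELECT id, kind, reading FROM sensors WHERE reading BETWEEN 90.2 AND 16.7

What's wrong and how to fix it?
Bug: The bounds are reversed; BETWEEN a AND b requires a <= b to match anything

Fix: Write BETWEEN 16.7 AND 90.2

Corrected query:
SELECT id, kind, reading FROM sensors WHERE reading BETWEEN 16.7 AND 90.2

Result:
id | kind     | reading
---+----------+--------
1  | temp     | 84.4   
2  | motion   | 42.7   
5  | humidity | 27.4   
7  | motion   | 74.3   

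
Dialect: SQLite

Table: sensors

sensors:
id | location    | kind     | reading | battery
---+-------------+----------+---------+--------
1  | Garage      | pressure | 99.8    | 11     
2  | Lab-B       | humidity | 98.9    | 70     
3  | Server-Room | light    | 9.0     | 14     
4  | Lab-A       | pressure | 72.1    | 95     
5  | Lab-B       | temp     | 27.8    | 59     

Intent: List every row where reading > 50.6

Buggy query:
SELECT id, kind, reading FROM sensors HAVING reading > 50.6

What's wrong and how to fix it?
Bug: HAVING filters the output of aggregation, but this query has no GROUP BY and no aggregate functions, so SQLite rejects it (HAVING clause on a non-aggregate query); the condition here is per row

Fix: Replace HAVING with WHERE since the condition applies to individual rows

Corrected query:
SELECT id, kind, reading FROM sensors WHERE reading > 50.6

Result:
id | kind     | reading
---+----------+--------
1  | pressure | 99.8   
2  | humidity | 98.9   
4  | pressure | 72.1   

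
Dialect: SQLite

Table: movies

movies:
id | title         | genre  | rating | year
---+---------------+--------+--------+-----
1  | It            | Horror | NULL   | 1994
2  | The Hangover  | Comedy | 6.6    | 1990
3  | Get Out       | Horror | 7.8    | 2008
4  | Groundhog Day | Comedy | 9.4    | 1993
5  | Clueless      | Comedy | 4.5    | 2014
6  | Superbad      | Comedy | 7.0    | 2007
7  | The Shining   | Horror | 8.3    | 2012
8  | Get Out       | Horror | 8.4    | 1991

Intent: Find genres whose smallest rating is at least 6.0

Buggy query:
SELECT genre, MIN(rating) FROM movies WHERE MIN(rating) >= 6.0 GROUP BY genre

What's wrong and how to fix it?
Bug: Aggregates like MIN are computed per group after WHERE runs

Fix: Replace WHERE with HAVING after the GROUP BY

Corrected query:
SELECT genre, MIN(rating) FROM movies GROUP BY genre HAVING MIN(rating) >= 6.0

Result:
genre  | MIN(rating)
-------+------------
Horror | 7.8        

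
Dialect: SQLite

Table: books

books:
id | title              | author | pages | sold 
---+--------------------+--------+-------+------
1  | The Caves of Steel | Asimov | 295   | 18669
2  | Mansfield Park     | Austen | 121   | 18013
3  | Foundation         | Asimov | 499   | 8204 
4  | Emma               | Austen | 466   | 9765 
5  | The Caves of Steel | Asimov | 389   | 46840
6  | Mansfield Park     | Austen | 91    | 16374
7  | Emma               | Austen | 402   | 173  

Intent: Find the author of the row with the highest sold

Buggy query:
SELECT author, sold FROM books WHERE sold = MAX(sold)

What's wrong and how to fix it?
Bug: WHERE is evaluated per row; an aggregate over the whole table isn't defined there

Fix: Wrap MAX in a scalar subquery so WHERE compares against a single value

Corrected query:
SELECT author, sold FROM books WHERE sold = (SELECT MAX(sold) FROM books)

Result:
author | sold 
-------+------
Asimov | 46840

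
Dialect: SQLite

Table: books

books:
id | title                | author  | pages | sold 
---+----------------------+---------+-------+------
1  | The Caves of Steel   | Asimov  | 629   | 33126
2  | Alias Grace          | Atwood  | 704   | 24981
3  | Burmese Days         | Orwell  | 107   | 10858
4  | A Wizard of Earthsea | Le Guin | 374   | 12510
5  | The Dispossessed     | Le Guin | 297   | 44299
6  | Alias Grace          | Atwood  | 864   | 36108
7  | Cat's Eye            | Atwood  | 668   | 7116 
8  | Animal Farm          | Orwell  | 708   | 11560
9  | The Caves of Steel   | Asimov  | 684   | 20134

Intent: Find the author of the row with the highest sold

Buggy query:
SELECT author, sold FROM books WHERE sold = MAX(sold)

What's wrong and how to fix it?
Bug: WHERE is evaluated per row; an aggregate over the whole table isn't defined there

Fix: Wrap MAX in a scalar subquery so WHERE compares against a single value

Corrected query:
SELECT author, sold FROM books WHERE sold = (SELECT MAX(sold) FROM books)

Result:
author  | sold 
--------+------
Le Guin | 44299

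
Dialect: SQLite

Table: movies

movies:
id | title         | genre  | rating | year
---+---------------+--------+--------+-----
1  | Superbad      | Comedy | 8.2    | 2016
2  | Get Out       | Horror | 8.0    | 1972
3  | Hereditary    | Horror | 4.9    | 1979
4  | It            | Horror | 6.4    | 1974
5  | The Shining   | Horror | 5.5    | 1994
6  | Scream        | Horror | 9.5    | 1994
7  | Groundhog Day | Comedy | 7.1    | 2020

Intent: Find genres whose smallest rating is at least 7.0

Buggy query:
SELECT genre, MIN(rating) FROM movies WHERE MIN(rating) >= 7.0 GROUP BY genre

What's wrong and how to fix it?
Bug: MIN() in WHERE is a misuse of aggregate

Fix: Use HAVING for the per-group MIN condition

Corrected query:
SELECT genre, MIN(rating) FROM movies GROUP BY genre HAVING MIN(rating) >= 7.0

Result:
genre  | MIN(rating)
-------+------------
Comedy | 7.1        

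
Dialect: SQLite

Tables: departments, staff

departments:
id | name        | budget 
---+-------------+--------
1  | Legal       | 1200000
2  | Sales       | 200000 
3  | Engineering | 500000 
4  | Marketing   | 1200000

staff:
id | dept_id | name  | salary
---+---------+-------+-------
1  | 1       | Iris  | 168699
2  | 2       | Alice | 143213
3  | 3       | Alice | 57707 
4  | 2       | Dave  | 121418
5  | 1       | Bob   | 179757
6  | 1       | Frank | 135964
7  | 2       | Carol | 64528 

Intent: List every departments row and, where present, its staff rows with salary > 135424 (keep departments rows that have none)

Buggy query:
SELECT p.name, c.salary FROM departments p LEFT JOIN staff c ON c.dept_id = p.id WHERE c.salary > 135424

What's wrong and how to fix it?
Bug: A WHERE condition on the right-hand table after LEFT JOIN drops unmatched parents

Fix: Move the right-table condition into the ON clause so unmatched parents are kept

Corrected query:
SELECT p.name, c.salary FROM departments p LEFT JOIN staff c ON c.dept_id = p.id AND c.salary > 135424

Result:
name        | salary
------------+-------
Legal       | 135964
Legal       | 168699
Legal       | 179757
Sales       | 143213
Engineering | NULL  
Marketing   | NULL  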